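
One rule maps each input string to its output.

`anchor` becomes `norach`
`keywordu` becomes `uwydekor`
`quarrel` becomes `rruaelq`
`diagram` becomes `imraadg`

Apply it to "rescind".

Rule — sort the characters into alphabetical order, then move the last 3 characters to the front (rotate right by 3).
So "rescind" becomes "nrscdei".

nrscdei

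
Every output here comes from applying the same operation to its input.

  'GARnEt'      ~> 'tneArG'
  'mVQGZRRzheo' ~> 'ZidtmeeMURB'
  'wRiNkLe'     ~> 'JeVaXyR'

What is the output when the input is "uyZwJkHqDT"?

The rule is to flip the case of every letter, then shift every letter 13 places forward in the alphabet (wrapping around) — i.e. ROT13.
"uyZwJkHqDT" → "UYzWjKhQdt" → "HLmJwXuDqg".

HLmJwXuDqg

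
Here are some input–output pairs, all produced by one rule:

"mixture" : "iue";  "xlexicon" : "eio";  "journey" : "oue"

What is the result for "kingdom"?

io

The transformation: keep only the vowels.
"kingdom" → "io".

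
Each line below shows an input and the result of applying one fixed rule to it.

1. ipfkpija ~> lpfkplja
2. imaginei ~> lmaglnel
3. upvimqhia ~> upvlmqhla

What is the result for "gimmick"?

glmmlck

The pattern: replace every "i" with "l".
For "gimmick" the result is "glmmlck".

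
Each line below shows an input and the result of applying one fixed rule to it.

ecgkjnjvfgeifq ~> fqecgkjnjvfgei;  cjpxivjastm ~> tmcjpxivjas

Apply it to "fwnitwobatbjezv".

zvfwnitwobatbje

The pattern: move the last 2 characters to the front (rotate right by 2).
So "fwnitwobatbjezv" becomes "zvfwnitwobatbje".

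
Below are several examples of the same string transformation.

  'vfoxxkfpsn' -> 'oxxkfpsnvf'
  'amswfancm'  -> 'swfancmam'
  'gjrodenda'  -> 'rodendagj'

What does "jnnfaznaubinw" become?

nfaznaubinwjn

Looking at the pairs, the operation is to move the first 2 characters to the end (rotate left by 2).
Applying that to "jnnfaznaubinw" gives "nfaznaubinwjn".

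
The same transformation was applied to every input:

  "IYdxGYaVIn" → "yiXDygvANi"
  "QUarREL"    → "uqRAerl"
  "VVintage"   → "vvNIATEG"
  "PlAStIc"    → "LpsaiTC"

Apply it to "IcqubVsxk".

What's happening: swap each adjacent pair of characters (1↔2, 3↔4, ...), then flip the case of every letter.
For "IcqubVsxk", step one produces "cIuqVbxsk"; step two turns that into "CiUQvBXSK".

CiUQvBXSK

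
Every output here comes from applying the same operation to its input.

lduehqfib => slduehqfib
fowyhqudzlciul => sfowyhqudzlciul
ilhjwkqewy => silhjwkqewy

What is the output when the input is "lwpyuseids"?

What's happening: prepend "s".
Doing the same to "lwpyuseids": "slwpyuseids".

slwpyuseids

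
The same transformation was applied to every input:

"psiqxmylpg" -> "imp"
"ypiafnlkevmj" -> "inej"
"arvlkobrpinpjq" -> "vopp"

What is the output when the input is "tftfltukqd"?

ttq

Rule — keep one character in every 3, starting at position 3 (positions 3rd, 6th, 9th, ...).
So "tftfltukqd" becomes "ttq".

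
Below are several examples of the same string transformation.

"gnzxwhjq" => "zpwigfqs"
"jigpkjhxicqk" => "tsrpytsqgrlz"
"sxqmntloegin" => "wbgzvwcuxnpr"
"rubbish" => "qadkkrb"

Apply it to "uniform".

In each case the input is transformed by: shift every letter 9 places forward in the alphabet (wrapping around), then move the last character to the front.
Applying both steps to "uniform": "dwroxav", then "vdwroxa".

vdwroxa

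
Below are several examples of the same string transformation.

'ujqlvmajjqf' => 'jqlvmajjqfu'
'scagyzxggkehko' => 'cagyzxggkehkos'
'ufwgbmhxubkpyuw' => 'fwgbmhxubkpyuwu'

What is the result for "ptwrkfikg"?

The rule is to move the first character to the end.
For "ptwrkfikg" the result is "twrkfikgp".

twrkfikgp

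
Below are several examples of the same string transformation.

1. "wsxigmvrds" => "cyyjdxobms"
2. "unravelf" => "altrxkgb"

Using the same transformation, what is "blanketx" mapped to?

Each output is the input with this applied: shift every letter 6 places forward in the alphabet (wrapping around), then take characters alternately from the front and the back (1st, last, 2nd, 2nd-last, ...).
Applying both steps to "blanketx": "hrgtqkzd", then "hdrzgktq".

hdrzgktq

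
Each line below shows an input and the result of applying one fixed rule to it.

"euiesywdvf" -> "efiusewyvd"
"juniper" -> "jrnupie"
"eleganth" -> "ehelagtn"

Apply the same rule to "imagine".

In each case the input is transformed by: move the last character to the front, then swap each adjacent pair of characters (1↔2, 3↔4, ...).
Applying both steps to "imagine": "eimagin", then "ieamign".
(Check on "eleganth": → "helegant" → "ehelagtn" ✓)

ieamign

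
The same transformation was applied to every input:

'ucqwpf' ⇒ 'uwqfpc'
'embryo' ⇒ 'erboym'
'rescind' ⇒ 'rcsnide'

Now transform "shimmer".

In each case the input is transformed by: swap each adjacent pair of characters (1↔2, 3↔4, ...), then move the first character to the end.
Starting from "shimmer": after the first operation, "hsmiemr"; after the second, "smiemrh".

smiemrh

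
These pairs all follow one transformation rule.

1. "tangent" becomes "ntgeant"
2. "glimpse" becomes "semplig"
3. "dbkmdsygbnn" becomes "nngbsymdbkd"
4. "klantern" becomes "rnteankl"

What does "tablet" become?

etblta

Each output is the input with this applied: reverse the string, then swap each adjacent pair of characters (1↔2, 3↔4, ...).
"tablet" → "telbat" → "etblta".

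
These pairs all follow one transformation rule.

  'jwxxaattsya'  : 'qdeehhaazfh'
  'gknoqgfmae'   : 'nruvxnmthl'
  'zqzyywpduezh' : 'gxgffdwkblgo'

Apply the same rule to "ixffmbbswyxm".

pemmtiizdfet

What's happening: shift every letter 7 places forward in the alphabet (wrapping around).
On "ixffmbbswyxm" that produces "pemmtiizdfet".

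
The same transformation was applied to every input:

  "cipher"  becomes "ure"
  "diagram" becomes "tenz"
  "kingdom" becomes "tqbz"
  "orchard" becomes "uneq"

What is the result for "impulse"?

Looking at the pairs, the operation is to shift every letter 13 places forward in the alphabet (wrapping around) — i.e. ROT13, then delete the first 3 characters.
Applying both steps to "impulse": "vzchyfr", then "hyfr".

hyfr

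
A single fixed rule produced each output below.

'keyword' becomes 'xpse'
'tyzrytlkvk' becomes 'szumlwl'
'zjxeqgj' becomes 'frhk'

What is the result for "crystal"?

tubm

The rule is to delete the first 3 characters, then shift every letter 1 place forward in the alphabet (wrapping around).
For "crystal" the result is "tubm".
(Check on "keyword": → "word" → "xpse" ✓)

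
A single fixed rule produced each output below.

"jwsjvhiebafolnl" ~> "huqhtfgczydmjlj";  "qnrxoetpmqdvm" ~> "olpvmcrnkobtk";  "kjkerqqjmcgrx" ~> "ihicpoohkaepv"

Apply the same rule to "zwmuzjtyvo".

In each case the input is transformed by: shift every letter 2 places backward in the alphabet (wrapping around).
So "zwmuzjtyvo" becomes "xuksxhrwtm".

xuksxhrwtm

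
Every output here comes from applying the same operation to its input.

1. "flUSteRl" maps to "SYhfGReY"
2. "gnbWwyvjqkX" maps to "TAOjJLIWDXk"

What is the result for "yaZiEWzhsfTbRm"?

LNmVrjMUFSgOeZ

Each output is the input with this applied: flip the case of every letter, then shift every letter 13 places forward in the alphabet (wrapping around) — i.e. ROT13.
"yaZiEWzhsfTbRm" → "LNmVrjMUFSgOeZ".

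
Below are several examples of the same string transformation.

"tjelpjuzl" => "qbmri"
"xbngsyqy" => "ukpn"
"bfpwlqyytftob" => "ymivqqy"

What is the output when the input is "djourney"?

Each output is the input with this applied: shift every letter 3 places backward in the alphabet (wrapping around), then keep every other character starting from the first (positions 1st, 3rd, 5th, ...).
Working it through for "djourney": intermediate "aglrokbv", final "alob".

alob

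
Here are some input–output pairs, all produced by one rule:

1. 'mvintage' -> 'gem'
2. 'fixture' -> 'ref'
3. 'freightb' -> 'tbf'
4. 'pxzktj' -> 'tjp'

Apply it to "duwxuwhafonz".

Each output is the input with this applied: move the first character to the end, then keep only the last 3 characters.
For "duwxuwhafonz", step one produces "uwxuwhafonzd"; step two turns that into "nzd".

nzd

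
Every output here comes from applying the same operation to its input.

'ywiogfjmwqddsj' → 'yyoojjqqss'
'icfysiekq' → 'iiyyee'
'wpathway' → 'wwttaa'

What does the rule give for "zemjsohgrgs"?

Looking at the pairs, the operation is to keep one character in every 3, starting at position 1 (positions 1st, 4th, 7th, ...), then double every character.
On "zemjsohgrgs": the first step gives "zjhg", and the second then gives "zzjjhhgg".
(Check on "wpathway": → "wta" → "wwttaa" ✓)

zzjjhhgg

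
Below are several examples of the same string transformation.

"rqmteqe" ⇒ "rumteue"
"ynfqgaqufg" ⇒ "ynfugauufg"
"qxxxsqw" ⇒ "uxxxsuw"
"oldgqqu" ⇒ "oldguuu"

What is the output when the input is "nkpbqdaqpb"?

What's happening: replace every "q" with "u".
Doing the same to "nkpbqdaqpb": "nkpbudaupb".

nkpbudaupb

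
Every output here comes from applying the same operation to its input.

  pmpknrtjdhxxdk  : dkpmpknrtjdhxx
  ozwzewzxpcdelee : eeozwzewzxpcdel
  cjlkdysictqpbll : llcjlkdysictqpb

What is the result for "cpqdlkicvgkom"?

omcpqdlkicvgk

The transformation: move the last 2 characters to the front (rotate right by 2).
Applying that to "cpqdlkicvgkom" gives "omcpqdlkicvgk".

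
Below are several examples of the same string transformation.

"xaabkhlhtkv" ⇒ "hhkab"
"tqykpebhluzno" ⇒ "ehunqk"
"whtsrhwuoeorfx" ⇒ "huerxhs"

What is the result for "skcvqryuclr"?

The transformation: keep every other character starting from the second (positions 2nd, 4th, 6th, ...), then move the first 2 characters to the end (rotate left by 2).
Working it through for "skcvqryuclr": intermediate "kvrul", final "rulkv".

rulkv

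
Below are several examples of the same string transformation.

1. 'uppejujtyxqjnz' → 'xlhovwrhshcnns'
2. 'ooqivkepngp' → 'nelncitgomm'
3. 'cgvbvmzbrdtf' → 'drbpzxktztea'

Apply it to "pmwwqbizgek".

The pattern: shift every letter 2 places backward in the alphabet (wrapping around), then reverse the string.
Working it through for "pmwwqbizgek": intermediate "nkuuozgxeci", final "icexgzouukn".

icexgzouukn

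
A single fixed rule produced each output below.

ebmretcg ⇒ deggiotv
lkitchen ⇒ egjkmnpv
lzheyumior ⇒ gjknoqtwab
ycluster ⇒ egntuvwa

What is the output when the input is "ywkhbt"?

djmvya

The transformation: sort the characters into alphabetical order, then shift every letter 2 places forward in the alphabet (wrapping around).
On "ywkhbt": the first step gives "bhktwy", and the second then gives "djmvya".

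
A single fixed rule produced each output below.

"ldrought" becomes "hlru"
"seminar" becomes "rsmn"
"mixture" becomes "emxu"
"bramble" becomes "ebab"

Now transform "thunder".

What's happening: keep every other character starting from the first (positions 1st, 3rd, 5th, ...), then move the last character to the front.
On "thunder": the first step gives "tudr", and the second then gives "rtud".

rtud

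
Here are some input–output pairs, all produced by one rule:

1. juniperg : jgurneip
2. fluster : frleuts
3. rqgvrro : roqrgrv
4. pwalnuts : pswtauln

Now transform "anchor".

The transformation: take characters alternately from the front and the back (1st, last, 2nd, 2nd-last, ...).
"anchor" → "arnoch".

arnoch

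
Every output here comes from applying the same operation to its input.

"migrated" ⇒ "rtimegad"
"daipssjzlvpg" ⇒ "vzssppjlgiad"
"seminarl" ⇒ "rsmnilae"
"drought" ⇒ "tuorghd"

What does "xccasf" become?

sxcfac

The transformation: sort the characters into reverse alphabetical order, then swap each adjacent pair of characters (1↔2, 3↔4, ...).
Applying both steps to "xccasf": "xsfcca", then "sxcfac".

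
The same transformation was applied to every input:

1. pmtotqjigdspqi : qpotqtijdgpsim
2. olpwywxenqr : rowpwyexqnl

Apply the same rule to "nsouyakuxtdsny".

The rule is to swap each adjacent pair of characters (1↔2, 3↔4, ...), then swap the first and last characters.
On "nsouyakuxtdsny": the first step gives "snuoayuktxsdyn", and the second then gives "nnuoayuktxsdys".

nnuoayuktxsdys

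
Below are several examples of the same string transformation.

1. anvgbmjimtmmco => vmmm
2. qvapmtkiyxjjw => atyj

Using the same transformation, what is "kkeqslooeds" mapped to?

ele

In each case the input is transformed by: keep one character in every 3, starting at position 3 (positions 3rd, 6th, 9th, ...).
"kkeqslooeds" → "ele".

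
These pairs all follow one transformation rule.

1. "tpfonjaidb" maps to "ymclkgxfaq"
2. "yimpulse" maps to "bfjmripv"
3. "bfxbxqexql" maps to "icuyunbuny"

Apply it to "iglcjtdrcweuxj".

The transformation: swap the first and last characters, then shift every letter 3 places backward in the alphabet (wrapping around).
Starting from "iglcjtdrcweuxj": after the first operation, "jglcjtdrcweuxi"; after the second, "gdizgqaoztbruf".

gdizgqaoztbruf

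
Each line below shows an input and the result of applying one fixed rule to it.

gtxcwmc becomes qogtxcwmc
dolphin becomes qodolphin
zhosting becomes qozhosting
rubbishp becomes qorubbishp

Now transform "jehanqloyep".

qojehanqloyep

Looking at the pairs, the operation is to prepend "qo".
Doing the same to "jehanqloyep": "qojehanqloyep".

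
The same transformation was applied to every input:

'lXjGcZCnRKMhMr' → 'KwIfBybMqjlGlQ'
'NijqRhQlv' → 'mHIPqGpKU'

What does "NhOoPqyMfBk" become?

The transformation: flip the case of every letter, then shift every letter 1 place backward in the alphabet (wrapping around).
Applying both steps to "NhOoPqyMfBk": "nHoOpQYmFbK", then "mGnNoPXlEaJ".

mGnNoPXlEaJ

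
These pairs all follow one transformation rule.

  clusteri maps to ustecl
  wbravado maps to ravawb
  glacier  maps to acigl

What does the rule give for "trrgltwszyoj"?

In each case the input is transformed by: delete the last 2 characters, then move the first 2 characters to the end (rotate left by 2).
"trrgltwszyoj" → "trrgltwszy" → "rgltwszytr".

rgltwszytr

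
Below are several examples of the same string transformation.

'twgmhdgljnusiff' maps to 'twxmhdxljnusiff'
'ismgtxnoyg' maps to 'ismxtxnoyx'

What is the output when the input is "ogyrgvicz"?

What's happening: replace every "g" with "x".
On "ogyrgvicz" that produces "oxyrxvicz".

oxyrxvicz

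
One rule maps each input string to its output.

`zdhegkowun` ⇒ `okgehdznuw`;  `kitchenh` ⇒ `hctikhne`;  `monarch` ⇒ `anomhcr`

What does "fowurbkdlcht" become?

The pattern: move the last 3 characters to the front (rotate right by 3), then reverse the string.
Applying both steps to "fowurbkdlcht": "chtfowurbkdl", then "ldkbruwofthc".

ldkbruwofthc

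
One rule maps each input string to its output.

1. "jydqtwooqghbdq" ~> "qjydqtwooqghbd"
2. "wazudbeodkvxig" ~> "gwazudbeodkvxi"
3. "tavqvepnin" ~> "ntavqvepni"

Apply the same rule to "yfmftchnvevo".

In each case the input is transformed by: move the last character to the front.
Applying that to "yfmftchnvevo" gives "oyfmftchnvev".

oyfmftchnvev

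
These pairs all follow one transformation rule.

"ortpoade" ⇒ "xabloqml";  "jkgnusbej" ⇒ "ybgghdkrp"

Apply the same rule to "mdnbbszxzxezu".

bwrjakyypwuwu

Rule — move the last 3 characters to the front (rotate right by 3), then shift every letter 3 places backward in the alphabet (wrapping around).
Starting from "mdnbbszxzxezu": after the first operation, "ezumdnbbszxzx"; after the second, "bwrjakyypwuwu".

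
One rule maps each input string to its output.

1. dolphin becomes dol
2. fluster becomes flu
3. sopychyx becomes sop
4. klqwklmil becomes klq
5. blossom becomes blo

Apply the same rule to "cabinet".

The rule is to keep only the first 3 characters.
On "cabinet" that produces "cab".

cab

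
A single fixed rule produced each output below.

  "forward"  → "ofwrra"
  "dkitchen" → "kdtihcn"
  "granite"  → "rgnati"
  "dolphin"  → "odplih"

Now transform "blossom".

lbsoos

The rule is to swap each adjacent pair of characters (1↔2, 3↔4, ...), then delete the last character.
For "blossom", step one produces "lbsoosm"; step two turns that into "lbsoos".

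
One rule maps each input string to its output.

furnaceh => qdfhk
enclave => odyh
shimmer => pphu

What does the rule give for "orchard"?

The transformation: delete the first 3 characters, then shift every letter 3 places forward in the alphabet (wrapping around).
Doing the same to "orchard": "kdug".

kdug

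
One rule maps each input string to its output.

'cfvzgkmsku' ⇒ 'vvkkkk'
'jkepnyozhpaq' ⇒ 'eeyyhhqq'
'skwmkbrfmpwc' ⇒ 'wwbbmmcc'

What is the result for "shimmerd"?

The rule is to keep one character in every 3, starting at position 3 (positions 3rd, 6th, 9th, ...), then double every character.
Working it through for "shimmerd": intermediate "ie", final "iiee".

iiee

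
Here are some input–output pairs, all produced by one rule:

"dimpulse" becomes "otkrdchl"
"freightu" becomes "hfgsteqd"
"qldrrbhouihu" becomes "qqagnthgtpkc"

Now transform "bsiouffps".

nteeorarh

The rule is to shift every letter 1 place backward in the alphabet (wrapping around), then move the first 3 characters to the end (rotate left by 3).
Working it through for "bsiouffps": intermediate "arhnteeor", final "nteeorarh".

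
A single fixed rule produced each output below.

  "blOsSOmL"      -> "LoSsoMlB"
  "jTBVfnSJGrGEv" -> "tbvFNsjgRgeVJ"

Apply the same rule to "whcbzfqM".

The rule is to flip the case of every letter, then move the first character to the end.
Applying that to "whcbzfqM" gives "HCBZFQmW".

HCBZFQmW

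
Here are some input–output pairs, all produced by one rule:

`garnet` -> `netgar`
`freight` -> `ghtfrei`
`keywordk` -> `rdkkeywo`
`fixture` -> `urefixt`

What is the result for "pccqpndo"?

ndopccqp

Looking at the pairs, the operation is to move the last 3 characters to the front (rotate right by 3).
Doing the same to "pccqpndo": "ndopccqp".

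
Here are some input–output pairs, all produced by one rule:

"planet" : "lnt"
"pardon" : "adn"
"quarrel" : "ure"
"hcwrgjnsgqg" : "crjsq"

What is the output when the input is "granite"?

In each case the input is transformed by: keep every other character starting from the second (positions 2nd, 4th, 6th, ...).
Applying that to "granite" gives "rnt".

rnt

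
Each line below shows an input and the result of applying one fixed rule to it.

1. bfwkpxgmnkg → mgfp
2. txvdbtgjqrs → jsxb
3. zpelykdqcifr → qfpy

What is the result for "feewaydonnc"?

The pattern: keep one character in every 3, starting at position 2 (positions 2nd, 5th, 8th, ...), then swap the front and back halves of the string.
Working it through for "feewaydonnc": intermediate "eaoc", final "ocea".

ocea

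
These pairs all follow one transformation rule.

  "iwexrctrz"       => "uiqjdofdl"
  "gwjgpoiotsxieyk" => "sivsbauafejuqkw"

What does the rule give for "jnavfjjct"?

vzmhrvvof

The pattern: shift every letter 12 places forward in the alphabet (wrapping around).
So "jnavfjjct" becomes "vzmhrvvof".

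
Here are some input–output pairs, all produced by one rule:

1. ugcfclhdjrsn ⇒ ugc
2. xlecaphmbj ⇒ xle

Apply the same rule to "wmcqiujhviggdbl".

Each output is the input with this applied: keep only the first 3 characters.
For "wmcqiujhviggdbl" the result is "wmc".

wmc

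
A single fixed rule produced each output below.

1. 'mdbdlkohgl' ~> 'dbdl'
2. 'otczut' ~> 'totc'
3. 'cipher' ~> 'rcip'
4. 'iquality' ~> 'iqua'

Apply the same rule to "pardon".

Each output is the input with this applied: swap the front and back halves of the string, then keep only the last 4 characters.
Working it through for "pardon": intermediate "donpar", final "npar".

npar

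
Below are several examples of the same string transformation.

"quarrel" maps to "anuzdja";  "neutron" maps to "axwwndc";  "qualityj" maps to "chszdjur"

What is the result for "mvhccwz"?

lfiveql

The rule is to move the last 3 characters to the front (rotate right by 3), then shift every letter 9 places forward in the alphabet (wrapping around).
Working it through for "mvhccwz": intermediate "cwzmvhc", final "lfiveql".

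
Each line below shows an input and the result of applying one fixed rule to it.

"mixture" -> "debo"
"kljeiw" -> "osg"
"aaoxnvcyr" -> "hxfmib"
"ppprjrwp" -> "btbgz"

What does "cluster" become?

The transformation: delete the first 3 characters, then shift every letter 10 places forward in the alphabet (wrapping around).
Applying that to "cluster" gives "cdob".
(Check on "kljeiw": → "eiw" → "osg" ✓)

cdob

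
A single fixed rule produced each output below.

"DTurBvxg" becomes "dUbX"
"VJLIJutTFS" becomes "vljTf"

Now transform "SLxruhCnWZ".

sXUcw

Looking at the pairs, the operation is to flip the case of every letter, then keep every other character starting from the first (positions 1st, 3rd, 5th, ...).
Applying that to "SLxruhCnWZ" gives "sXUcw".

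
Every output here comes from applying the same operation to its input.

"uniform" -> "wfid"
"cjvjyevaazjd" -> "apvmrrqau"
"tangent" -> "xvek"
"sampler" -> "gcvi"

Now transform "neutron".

In each case the input is transformed by: shift every letter 9 places backward in the alphabet (wrapping around), then delete the first 3 characters.
Doing the same to "neutron": "kife".

kife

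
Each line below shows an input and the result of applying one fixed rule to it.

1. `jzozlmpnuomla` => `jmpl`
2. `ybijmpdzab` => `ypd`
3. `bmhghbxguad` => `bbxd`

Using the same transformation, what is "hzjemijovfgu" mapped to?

hiju

The pattern: swap each adjacent pair of characters (1↔2, 3↔4, ...), then keep one character in every 3, starting at position 2 (positions 2nd, 5th, 8th, ...).
On "hzjemijovfgu": the first step gives "zhejimojfvug", and the second then gives "hiju".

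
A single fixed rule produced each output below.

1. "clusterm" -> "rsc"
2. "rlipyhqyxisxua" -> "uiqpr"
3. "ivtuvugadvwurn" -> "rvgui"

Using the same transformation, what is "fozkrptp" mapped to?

The transformation: keep one character in every 3, starting at position 1 (positions 1st, 4th, 7th, ...), then reverse the string.
Applying both steps to "fozkrptp": "fkt", then "tkf".

tkf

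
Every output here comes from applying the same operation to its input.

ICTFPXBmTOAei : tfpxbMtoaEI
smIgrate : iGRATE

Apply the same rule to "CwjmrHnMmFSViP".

Rule — flip the case of every letter, then delete the first 2 characters.
On "CwjmrHnMmFSViP": the first step gives "cWJMRhNmMfsvIp", and the second then gives "JMRhNmMfsvIp".

JMRhNmMfsvIp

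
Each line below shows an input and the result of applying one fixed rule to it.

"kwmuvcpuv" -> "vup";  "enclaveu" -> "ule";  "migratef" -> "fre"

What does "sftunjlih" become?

hul

Rule — swap the first and last characters, then keep one character in every 3, starting at position 1 (positions 1st, 4th, 7th, ...).
For "sftunjlih", step one produces "hftunjlis"; step two turns that into "hul".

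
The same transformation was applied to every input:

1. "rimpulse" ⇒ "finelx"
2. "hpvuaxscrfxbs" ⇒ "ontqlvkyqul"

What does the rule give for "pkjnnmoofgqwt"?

cggfhhyzjpm

Rule — delete the first 2 characters, then shift every letter 7 places backward in the alphabet (wrapping around).
Starting from "pkjnnmoofgqwt": after the first operation, "jnnmoofgqwt"; after the second, "cggfhhyzjpm".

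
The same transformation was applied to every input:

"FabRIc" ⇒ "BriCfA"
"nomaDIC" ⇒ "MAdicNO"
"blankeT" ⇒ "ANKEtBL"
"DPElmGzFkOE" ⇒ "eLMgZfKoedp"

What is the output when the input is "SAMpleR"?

The rule is to move the first 2 characters to the end (rotate left by 2), then flip the case of every letter.
On "SAMpleR": the first step gives "MpleRSA", and the second then gives "mPLErsa".
(Check on "nomaDIC": → "maDICno" → "MAdicNO" ✓)

mPLErsa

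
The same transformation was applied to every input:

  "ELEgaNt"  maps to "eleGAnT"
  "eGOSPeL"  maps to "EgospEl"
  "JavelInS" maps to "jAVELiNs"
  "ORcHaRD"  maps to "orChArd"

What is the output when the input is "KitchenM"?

In each case the input is transformed by: flip the case of every letter.
Doing the same to "KitchenM": "kITCHENm".

kITCHENm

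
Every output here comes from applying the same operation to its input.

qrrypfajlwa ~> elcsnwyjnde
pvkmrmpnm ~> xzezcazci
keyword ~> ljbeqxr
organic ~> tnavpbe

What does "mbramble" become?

enzoyrzo

The rule is to shift every letter 13 places forward in the alphabet (wrapping around) — i.e. ROT13, then move the first 2 characters to the end (rotate left by 2).
Applying both steps to "mbramble": "zoenzoyr", then "enzoyrzo".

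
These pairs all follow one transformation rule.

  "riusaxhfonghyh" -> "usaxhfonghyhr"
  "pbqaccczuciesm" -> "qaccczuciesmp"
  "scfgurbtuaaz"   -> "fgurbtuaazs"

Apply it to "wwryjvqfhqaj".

ryjvqfhqajw

What's happening: move the first character to the end, then delete the first character.
"wwryjvqfhqaj" → "ryjvqfhqajw".
(Check on "scfgurbtuaaz": → "cfgurbtuaazs" → "fgurbtuaazs" ✓)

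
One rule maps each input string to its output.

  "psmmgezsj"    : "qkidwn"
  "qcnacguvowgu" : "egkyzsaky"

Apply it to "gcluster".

ywxiv

The transformation: delete the first 3 characters, then shift every letter 4 places forward in the alphabet (wrapping around).
Working it through for "gcluster": intermediate "uster", final "ywxiv".
(Check on "qcnacguvowgu": → "acguvowgu" → "egkyzsaky" ✓)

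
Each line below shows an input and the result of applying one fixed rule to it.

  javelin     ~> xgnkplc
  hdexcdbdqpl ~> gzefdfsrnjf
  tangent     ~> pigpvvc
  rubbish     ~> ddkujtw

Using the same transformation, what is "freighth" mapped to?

gkijvjht

The rule is to shift every letter 2 places forward in the alphabet (wrapping around), then move the first 2 characters to the end (rotate left by 2).
On "freighth": the first step gives "htgkijvj", and the second then gives "gkijvjht".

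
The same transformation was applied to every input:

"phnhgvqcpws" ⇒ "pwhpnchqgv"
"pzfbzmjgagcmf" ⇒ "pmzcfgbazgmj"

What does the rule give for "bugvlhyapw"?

The rule is to delete the last character, then take characters alternately from the front and the back (1st, last, 2nd, 2nd-last, ...).
Starting from "bugvlhyapw": after the first operation, "bugvlhyap"; after the second, "bpuagyvhl".

bpuagyvhl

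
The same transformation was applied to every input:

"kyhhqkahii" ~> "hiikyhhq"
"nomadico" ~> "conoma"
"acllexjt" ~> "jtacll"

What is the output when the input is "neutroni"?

nineut

Rule — swap the front and back halves of the string, then delete the first 2 characters.
"neutroni" → "nineut".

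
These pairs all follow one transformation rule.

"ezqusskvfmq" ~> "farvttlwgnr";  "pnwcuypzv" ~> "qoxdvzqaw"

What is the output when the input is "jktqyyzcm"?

klurzzadn

Rule — shift every letter 1 place forward in the alphabet (wrapping around).
Doing the same to "jktqyyzcm": "klurzzadn".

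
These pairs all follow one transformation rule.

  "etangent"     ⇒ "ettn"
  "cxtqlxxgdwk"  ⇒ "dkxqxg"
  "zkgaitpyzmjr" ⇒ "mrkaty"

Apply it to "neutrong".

Rule — move the last 3 characters to the front (rotate right by 3), then keep every other character starting from the first (positions 1st, 3rd, 5th, ...).
Working it through for "neutrong": intermediate "ongneutr", final "oget".
(Check on "cxtqlxxgdwk": → "dwkcxtqlxxg" → "dkxqxg" ✓)

oget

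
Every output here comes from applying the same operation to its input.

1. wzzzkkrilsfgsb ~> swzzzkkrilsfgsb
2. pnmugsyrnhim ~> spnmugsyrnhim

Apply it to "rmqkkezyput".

srmqkkezyput

In each case the input is transformed by: prepend "s".
For "rmqkkezyput" the result is "srmqkkezyput".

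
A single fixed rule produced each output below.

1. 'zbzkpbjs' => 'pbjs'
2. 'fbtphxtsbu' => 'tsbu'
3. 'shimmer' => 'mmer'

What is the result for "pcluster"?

ster

Rule — keep only the last 4 characters.
Doing the same to "pcluster": "ster".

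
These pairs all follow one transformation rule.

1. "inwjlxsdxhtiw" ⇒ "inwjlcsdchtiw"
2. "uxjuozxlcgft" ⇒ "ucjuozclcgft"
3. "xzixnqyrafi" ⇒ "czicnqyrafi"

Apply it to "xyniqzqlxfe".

cyniqzqlcfe

The transformation: replace every "x" with "c".
Applying that to "xyniqzqlxfe" gives "cyniqzqlcfe".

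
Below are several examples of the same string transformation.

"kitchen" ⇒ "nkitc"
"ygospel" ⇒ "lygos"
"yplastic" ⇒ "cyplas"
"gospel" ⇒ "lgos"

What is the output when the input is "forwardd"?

dforwa

Looking at the pairs, the operation is to move the last 3 characters to the front (rotate right by 3), then delete the first 2 characters.
Starting from "forwardd": after the first operation, "rddforwa"; after the second, "dforwa".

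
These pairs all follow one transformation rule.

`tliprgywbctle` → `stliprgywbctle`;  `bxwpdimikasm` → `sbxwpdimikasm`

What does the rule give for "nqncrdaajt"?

snqncrdaajt

Each output is the input with this applied: prepend "s".
"nqncrdaajt" → "snqncrdaajt".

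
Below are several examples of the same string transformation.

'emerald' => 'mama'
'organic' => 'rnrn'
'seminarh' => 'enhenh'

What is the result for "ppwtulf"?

pupu

The pattern: keep one character in every 3, starting at position 2 (positions 2nd, 5th, 8th, ...), then write the whole string twice.
Doing the same to "ppwtulf": "pupu".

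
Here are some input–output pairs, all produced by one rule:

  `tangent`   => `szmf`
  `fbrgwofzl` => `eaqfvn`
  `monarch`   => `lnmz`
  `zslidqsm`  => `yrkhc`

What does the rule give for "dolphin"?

cnko

The pattern: shift every letter 1 place backward in the alphabet (wrapping around), then delete the last 3 characters.
Working it through for "dolphin": intermediate "cnkoghm", final "cnko".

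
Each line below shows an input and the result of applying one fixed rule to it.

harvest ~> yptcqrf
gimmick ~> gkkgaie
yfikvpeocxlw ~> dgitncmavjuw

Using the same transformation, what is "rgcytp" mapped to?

eawrnp

Each output is the input with this applied: move the first character to the end, then shift every letter 2 places backward in the alphabet (wrapping around).
For "rgcytp", step one produces "gcytpr"; step two turns that into "eawrnp".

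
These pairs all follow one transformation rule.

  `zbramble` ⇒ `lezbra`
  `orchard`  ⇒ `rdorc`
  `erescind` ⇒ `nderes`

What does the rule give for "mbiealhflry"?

rymbiealh

The pattern: move the last 2 characters to the front (rotate right by 2), then delete the last 2 characters.
Starting from "mbiealhflry": after the first operation, "rymbiealhfl"; after the second, "rymbiealh".
(Check on "zbramble": → "lezbramb" → "lezbra" ✓)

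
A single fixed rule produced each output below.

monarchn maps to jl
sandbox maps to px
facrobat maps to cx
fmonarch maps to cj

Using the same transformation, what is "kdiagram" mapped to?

In each case the input is transformed by: shift every letter 3 places backward in the alphabet (wrapping around), then keep only the first 2 characters.
Working it through for "kdiagram": intermediate "hafxdoxj", final "ha".

ha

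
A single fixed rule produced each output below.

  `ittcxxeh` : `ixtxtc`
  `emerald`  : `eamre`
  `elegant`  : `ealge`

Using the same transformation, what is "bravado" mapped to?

barva

Looking at the pairs, the operation is to delete the last 2 characters, then take characters alternately from the front and the back (1st, last, 2nd, 2nd-last, ...).
Working it through for "bravado": intermediate "brava", final "barva".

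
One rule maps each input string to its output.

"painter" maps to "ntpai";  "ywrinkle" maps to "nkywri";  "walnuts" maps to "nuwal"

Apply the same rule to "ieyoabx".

The transformation: delete the last 2 characters, then move the last 2 characters to the front (rotate right by 2).
For "ieyoabx", step one produces "ieyoa"; step two turns that into "oaiey".

oaiey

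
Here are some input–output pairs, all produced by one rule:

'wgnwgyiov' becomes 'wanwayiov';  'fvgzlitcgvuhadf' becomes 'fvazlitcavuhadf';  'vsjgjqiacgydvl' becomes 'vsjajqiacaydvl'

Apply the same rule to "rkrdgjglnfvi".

The rule is to replace every "g" with "a".
On "rkrdgjglnfvi" that produces "rkrdajalnfvi".

rkrdajalnfvi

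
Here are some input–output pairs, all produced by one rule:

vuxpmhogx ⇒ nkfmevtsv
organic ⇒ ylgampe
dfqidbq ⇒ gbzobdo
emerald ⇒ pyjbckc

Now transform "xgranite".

Rule — shift every letter 2 places backward in the alphabet (wrapping around), then move the first 3 characters to the end (rotate left by 3).
Doing the same to "xgranite": "ylgrcvep".

ylgrcvep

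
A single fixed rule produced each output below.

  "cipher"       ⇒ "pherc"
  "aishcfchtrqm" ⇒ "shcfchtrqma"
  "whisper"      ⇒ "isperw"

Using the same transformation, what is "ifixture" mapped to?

ixturei

The rule is to move the first 2 characters to the end (rotate left by 2), then delete the last character.
Working it through for "ifixture": intermediate "ixtureif", final "ixturei".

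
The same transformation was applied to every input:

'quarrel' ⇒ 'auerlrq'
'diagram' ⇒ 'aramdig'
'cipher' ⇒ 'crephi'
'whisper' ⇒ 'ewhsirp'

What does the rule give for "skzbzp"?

The rule is to sort the characters into alphabetical order, then take characters alternately from the front and the back (1st, last, 2nd, 2nd-last, ...).
For "skzbzp", step one produces "bkpszz"; step two turns that into "bzkzps".

bzkzps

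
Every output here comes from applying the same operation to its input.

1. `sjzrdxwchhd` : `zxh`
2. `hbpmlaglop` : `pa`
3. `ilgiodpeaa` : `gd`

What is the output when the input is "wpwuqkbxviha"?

wkv

Each output is the input with this applied: delete the last 2 characters, then keep one character in every 3, starting at position 3 (positions 3rd, 6th, 9th, ...).
Working it through for "wpwuqkbxviha": intermediate "wpwuqkbxvi", final "wkv".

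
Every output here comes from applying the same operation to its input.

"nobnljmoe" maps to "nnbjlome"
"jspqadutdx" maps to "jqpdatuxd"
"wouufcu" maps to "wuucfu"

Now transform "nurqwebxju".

nqrewxbuj

The rule is to swap each adjacent pair of characters (1↔2, 3↔4, ...), then delete the first character.
Starting from "nurqwebxju": after the first operation, "unqrewxbuj"; after the second, "nqrewxbuj".
(Check on "wouufcu": → "owuucfu" → "wuucfu" ✓)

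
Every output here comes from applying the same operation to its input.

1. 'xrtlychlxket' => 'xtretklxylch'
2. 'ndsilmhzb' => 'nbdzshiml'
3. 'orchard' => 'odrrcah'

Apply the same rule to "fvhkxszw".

fwvzhskx

Looking at the pairs, the operation is to take characters alternately from the front and the back (1st, last, 2nd, 2nd-last, ...).
On "fvhkxszw" that produces "fwvzhskx".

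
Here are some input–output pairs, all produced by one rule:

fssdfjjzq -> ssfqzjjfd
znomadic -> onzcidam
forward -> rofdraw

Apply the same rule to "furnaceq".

Each output is the input with this applied: reverse the string, then move the last 3 characters to the front (rotate right by 3).
On "furnaceq" that produces "rufqecan".

rufqecan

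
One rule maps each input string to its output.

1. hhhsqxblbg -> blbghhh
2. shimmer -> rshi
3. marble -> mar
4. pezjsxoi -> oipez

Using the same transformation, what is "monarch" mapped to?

hmon

In each case the input is transformed by: move the first 3 characters to the end (rotate left by 3), then delete the first 3 characters.
"monarch" → "archmon" → "hmon".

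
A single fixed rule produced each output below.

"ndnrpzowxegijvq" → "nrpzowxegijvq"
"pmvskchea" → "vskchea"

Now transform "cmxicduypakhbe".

xicduypakhbe

The rule is to delete the first 2 characters.
"cmxicduypakhbe" → "xicduypakhbe".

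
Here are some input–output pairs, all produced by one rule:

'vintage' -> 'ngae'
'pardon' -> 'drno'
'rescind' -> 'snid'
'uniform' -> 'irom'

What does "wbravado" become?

avod

In each case the input is transformed by: swap each adjacent pair of characters (1↔2, 3↔4, ...), then keep only the last 4 characters.
Applying both steps to "wbravado": "bwaravod", then "avod".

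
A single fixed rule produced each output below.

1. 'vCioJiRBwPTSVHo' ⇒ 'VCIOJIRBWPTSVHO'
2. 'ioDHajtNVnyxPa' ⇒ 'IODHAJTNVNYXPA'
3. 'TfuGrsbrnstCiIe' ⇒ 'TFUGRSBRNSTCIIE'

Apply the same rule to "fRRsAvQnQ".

FRRSAVQNQ

Rule — convert every letter to uppercase.
"fRRsAvQnQ" → "FRRSAVQNQ".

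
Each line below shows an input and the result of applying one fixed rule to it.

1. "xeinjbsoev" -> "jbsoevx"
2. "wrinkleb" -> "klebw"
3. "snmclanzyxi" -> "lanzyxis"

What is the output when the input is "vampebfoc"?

The pattern: move the first character to the end, then delete the first 3 characters.
"vampebfoc" → "ampebfocv" → "ebfocv".

ebfocv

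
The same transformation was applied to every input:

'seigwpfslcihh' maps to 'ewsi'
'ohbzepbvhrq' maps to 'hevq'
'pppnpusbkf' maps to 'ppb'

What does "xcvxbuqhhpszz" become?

cbhs

The rule is to keep one character in every 3, starting at position 2 (positions 2nd, 5th, 8th, ...).
For "xcvxbuqhhpszz" the result is "cbhs".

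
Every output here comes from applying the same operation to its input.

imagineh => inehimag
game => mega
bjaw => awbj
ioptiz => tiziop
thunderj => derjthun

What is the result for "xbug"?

The pattern: swap the front and back halves of the string.
On "xbug" that produces "ugxb".

ugxb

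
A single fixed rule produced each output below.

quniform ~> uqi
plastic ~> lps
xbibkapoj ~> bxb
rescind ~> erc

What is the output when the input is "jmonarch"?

Each output is the input with this applied: swap each adjacent pair of characters (1↔2, 3↔4, ...), then keep only the first 3 characters.
So "jmonarch" becomes "mjn".

mjn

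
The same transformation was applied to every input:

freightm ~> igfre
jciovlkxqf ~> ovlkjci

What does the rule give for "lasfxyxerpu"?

The transformation: delete the last 3 characters, then move the first 3 characters to the end (rotate left by 3).
Starting from "lasfxyxerpu": after the first operation, "lasfxyxe"; after the second, "fxyxelas".
(Check on "jciovlkxqf": → "jciovlk" → "ovlkjci" ✓)

fxyxelas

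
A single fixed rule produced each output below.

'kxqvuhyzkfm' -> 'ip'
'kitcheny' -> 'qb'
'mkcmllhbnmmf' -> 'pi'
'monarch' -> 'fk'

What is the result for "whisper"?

hu

The pattern: shift every letter 3 places forward in the alphabet (wrapping around), then keep only the last 2 characters.
Working it through for "whisper": intermediate "zklvshu", final "hu".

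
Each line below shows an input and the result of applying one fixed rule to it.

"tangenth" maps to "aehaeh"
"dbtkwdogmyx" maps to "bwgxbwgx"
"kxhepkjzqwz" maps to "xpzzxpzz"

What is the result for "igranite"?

gnegne

Rule — keep one character in every 3, starting at position 2 (positions 2nd, 5th, 8th, ...), then write the whole string twice.
For "igranite", step one produces "gne"; step two turns that into "gnegne".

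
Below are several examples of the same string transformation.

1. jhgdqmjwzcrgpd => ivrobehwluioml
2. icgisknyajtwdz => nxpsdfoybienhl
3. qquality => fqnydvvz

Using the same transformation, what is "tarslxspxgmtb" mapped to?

Each output is the input with this applied: move the first 3 characters to the end (rotate left by 3), then shift every letter 5 places forward in the alphabet (wrapping around).
Working it through for "tarslxspxgmtb": intermediate "slxspxgmtbtar", final "xqcxuclrygyfw".

xqcxuclrygyfw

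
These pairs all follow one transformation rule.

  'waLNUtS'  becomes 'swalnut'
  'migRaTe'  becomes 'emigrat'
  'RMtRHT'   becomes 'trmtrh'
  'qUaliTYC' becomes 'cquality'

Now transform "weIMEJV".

Looking at the pairs, the operation is to move the last character to the front, then convert every letter to lowercase.
For "weIMEJV", step one produces "VweIMEJ"; step two turns that into "vweimej".

vweimej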